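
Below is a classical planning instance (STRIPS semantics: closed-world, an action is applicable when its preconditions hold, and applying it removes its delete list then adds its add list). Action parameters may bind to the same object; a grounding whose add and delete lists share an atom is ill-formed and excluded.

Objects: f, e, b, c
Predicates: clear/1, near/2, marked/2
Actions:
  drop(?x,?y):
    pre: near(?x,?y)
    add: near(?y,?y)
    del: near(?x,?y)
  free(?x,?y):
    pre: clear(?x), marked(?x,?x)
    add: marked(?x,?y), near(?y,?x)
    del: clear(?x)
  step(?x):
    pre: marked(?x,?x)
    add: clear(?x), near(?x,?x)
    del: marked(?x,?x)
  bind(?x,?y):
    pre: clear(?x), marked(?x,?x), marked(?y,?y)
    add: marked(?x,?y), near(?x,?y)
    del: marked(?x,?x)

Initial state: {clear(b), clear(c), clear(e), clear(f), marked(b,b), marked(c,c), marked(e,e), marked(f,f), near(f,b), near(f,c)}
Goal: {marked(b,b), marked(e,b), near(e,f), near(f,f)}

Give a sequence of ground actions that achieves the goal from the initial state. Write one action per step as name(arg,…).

1. free(f,e)  →  {clear(b), clear(c), clear(e), marked(b,b), marked(c,c), marked(e,e), marked(f,e), marked(f,f), near(e,f), near(f,b), near(f,c)}
2. free(e,b)  →  {clear(b), clear(c), marked(b,b), marked(c,c), marked(e,b), marked(e,e), marked(f,e), marked(f,f), near(b,e), near(e,f), near(f,b), near(f,c)}
3. step(f)  →  {clear(b), clear(c), clear(f), marked(b,b), marked(c,c), marked(e,b), marked(e,e), marked(f,e), near(b,e), near(e,f), near(f,b), near(f,c), near(f,f)}

free(f,e); free(e,b); step(f)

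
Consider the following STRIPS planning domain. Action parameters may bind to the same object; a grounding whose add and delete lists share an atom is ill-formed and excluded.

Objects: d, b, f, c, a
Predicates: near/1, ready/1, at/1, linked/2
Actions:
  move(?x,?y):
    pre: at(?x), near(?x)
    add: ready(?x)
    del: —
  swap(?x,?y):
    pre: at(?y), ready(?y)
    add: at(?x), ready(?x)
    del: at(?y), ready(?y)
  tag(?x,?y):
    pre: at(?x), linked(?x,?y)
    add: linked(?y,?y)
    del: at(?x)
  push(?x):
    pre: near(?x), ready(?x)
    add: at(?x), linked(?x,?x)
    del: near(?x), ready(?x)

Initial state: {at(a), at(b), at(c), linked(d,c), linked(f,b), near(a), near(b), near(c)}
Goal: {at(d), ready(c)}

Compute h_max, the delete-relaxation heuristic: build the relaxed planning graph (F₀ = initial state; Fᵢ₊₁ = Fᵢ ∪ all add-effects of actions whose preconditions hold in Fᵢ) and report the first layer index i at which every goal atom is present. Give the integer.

F0 = init (8 atoms)
F1 = F0 ∪ {ready(a), ready(b), ready(c)}  (11 atoms)
F2 = F1 ∪ {at(d), at(f), linked(a,a), linked(b,b), linked(c,c), ready(d), ready(f)}  (18 atoms)
goal ⊆ F2  ⇒  h_max = 2

2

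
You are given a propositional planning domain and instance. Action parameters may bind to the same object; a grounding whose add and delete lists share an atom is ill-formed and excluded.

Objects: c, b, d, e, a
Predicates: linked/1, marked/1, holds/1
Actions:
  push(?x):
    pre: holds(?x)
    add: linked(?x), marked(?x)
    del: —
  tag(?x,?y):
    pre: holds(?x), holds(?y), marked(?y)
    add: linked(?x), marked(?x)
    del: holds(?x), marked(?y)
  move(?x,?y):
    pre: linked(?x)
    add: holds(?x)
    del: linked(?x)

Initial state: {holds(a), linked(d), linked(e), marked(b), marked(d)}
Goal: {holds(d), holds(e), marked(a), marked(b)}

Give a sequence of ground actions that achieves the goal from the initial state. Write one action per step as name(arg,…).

push(a); move(d,c); move(e,c)

1. push(a)  →  {holds(a), linked(a), linked(d), linked(e), marked(a), marked(b), marked(d)}
2. move(d,c)  →  {holds(a), holds(d), linked(a), linked(e), marked(a), marked(b), marked(d)}
3. move(e,c)  →  {holds(a), holds(d), holds(e), linked(a), marked(a), marked(b), marked(d)}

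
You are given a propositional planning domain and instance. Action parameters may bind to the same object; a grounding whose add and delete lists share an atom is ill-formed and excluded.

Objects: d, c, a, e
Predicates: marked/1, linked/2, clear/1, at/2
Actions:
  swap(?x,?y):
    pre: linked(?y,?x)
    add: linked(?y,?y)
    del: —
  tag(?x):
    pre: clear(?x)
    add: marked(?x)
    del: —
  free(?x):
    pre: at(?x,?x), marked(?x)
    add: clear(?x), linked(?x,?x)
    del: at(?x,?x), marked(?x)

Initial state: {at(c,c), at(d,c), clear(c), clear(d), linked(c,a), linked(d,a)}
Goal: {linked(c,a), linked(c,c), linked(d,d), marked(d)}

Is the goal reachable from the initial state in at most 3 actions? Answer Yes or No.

1. swap(a,d)  →  {at(c,c), at(d,c), clear(c), clear(d), linked(c,a), linked(d,a), linked(d,d)}
2. swap(a,c)  →  {at(c,c), at(d,c), clear(c), clear(d), linked(c,a), linked(c,c), linked(d,a), linked(d,d)}
3. tag(d)  →  {at(c,c), at(d,c), clear(c), clear(d), linked(c,a), linked(c,c), linked(d,a), linked(d,d), marked(d)}
optimal plan length = 3; 3 ≤ 3

Yes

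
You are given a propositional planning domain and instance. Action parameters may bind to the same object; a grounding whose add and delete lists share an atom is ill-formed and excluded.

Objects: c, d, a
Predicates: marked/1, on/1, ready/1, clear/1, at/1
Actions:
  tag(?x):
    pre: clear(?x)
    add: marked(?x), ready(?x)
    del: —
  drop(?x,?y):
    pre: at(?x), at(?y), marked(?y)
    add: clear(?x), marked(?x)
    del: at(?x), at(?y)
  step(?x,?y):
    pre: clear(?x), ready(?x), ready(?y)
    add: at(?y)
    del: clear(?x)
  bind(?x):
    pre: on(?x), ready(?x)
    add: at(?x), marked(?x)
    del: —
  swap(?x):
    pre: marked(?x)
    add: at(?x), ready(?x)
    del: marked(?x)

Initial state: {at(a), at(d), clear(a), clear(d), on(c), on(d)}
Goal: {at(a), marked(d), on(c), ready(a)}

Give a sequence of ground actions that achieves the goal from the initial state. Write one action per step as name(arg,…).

tag(d); tag(a)

1. tag(d)  →  {at(a), at(d), clear(a), clear(d), marked(d), on(c), on(d), ready(d)}
2. tag(a)  →  {at(a), at(d), clear(a), clear(d), marked(a), marked(d), on(c), on(d), ready(a), ready(d)}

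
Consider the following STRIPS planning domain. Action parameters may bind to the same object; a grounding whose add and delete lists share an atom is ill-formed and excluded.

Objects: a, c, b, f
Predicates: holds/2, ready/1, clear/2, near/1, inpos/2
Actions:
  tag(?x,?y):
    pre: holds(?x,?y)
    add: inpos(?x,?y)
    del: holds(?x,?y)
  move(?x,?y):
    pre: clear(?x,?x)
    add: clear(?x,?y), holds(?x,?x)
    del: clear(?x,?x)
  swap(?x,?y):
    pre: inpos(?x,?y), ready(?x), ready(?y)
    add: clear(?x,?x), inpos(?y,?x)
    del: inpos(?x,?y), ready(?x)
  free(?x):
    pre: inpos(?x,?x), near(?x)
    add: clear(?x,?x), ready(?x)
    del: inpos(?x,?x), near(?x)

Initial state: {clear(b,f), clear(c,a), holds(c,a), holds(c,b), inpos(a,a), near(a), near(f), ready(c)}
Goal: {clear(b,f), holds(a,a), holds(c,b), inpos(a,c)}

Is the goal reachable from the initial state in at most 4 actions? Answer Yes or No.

1. tag(c,a)  →  {clear(b,f), clear(c,a), holds(c,b), inpos(a,a), inpos(c,a), near(a), near(f), ready(c)}
2. free(a)  →  {clear(a,a), clear(b,f), clear(c,a), holds(c,b), inpos(c,a), near(f), ready(a), ready(c)}
3. move(a,c)  →  {clear(a,c), clear(b,f), clear(c,a), holds(a,a), holds(c,b), inpos(c,a), near(f), ready(a), ready(c)}
4. swap(c,a)  →  {clear(a,c), clear(b,f), clear(c,a), clear(c,c), holds(a,a), holds(c,b), inpos(a,c), near(f), ready(a)}
optimal plan length = 4; 4 ≤ 4

Yes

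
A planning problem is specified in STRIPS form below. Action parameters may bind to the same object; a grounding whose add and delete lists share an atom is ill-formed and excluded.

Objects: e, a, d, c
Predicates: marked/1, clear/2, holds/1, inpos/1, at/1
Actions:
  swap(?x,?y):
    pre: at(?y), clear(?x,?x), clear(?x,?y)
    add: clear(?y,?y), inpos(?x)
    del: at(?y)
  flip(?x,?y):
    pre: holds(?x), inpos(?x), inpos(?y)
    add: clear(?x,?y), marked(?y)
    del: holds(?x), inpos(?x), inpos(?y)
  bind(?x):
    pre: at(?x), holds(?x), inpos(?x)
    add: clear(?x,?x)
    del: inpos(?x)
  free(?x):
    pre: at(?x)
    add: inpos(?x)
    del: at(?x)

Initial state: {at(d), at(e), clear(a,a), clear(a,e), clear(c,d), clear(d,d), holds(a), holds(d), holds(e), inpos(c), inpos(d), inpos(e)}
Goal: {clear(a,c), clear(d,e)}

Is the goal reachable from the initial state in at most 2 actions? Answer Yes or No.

1. swap(a,e)  →  {at(d), clear(a,a), clear(a,e), clear(c,d), clear(d,d), clear(e,e), holds(a), holds(d), holds(e), inpos(a), inpos(c), inpos(d), inpos(e)}
2. flip(a,c)  →  {at(d), clear(a,a), clear(a,c), clear(a,e), clear(c,d), clear(d,d), clear(e,e), holds(d), holds(e), inpos(d), inpos(e), marked(c)}
3. flip(d,e)  →  {at(d), clear(a,a), clear(a,c), clear(a,e), clear(c,d), clear(d,d), clear(d,e), clear(e,e), holds(e), marked(c), marked(e)}
optimal plan length = 3; 3 > 2

No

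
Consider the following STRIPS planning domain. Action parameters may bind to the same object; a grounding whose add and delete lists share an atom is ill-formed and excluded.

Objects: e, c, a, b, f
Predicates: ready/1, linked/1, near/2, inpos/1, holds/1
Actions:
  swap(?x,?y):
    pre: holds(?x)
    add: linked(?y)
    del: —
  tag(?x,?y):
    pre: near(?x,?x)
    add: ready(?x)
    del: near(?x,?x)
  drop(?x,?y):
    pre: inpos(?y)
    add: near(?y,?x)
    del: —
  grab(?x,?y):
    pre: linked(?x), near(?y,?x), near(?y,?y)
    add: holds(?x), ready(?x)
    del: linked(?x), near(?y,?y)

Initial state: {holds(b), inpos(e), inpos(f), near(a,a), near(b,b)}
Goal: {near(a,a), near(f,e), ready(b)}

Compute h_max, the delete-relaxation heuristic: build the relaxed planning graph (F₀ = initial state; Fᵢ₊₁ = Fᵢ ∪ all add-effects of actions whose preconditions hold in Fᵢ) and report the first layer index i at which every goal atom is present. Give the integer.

F0 = init (5 atoms)
F1 = F0 ∪ {linked(a), linked(b), linked(c), linked(e), linked(f), near(e,a), near(e,b), near(e,c), near(e,e), near(e,f), near(f,a), near(f,b), near(f,c), near(f,e), near(f,f), ready(a), ready(b)}  (22 atoms)
goal ⊆ F1  ⇒  h_max = 1

1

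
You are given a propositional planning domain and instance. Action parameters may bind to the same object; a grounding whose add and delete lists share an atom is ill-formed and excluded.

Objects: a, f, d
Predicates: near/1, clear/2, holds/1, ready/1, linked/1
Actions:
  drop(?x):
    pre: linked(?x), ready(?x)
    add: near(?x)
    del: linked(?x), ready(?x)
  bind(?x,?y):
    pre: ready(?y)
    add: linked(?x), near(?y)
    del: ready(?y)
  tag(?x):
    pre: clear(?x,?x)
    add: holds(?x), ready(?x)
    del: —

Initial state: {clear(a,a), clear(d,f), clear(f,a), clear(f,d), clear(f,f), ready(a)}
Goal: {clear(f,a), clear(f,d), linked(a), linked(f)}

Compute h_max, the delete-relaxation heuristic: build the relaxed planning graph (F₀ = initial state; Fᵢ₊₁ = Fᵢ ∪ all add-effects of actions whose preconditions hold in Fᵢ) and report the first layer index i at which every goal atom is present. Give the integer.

1

F0 = init (6 atoms)
F1 = F0 ∪ {holds(a), holds(f), linked(a), linked(d), linked(f), near(a), ready(f)}  (13 atoms)
goal ⊆ F1  ⇒  h_max = 1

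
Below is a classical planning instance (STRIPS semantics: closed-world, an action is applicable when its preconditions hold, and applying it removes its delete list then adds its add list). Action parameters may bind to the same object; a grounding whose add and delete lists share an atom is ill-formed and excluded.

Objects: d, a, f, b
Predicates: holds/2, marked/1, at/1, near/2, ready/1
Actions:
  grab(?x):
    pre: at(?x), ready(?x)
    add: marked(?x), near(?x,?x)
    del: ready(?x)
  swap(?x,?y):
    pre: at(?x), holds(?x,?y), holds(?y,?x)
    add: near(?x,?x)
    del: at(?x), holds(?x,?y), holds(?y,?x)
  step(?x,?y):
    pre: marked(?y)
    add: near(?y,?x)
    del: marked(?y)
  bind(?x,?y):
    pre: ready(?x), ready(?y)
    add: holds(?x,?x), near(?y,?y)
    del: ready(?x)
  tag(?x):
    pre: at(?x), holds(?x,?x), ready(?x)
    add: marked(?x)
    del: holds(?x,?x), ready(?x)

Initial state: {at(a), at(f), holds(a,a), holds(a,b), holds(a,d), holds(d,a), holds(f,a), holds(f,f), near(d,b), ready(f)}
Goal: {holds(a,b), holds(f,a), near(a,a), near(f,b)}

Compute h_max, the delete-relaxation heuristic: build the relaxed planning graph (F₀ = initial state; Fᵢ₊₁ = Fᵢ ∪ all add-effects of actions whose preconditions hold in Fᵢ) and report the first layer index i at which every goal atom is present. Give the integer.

2

F0 = init (10 atoms)
F1 = F0 ∪ {marked(f), near(a,a), near(f,f)}  (13 atoms)
F2 = F1 ∪ {near(f,a), near(f,b), near(f,d)}  (16 atoms)
goal ⊆ F2  ⇒  h_max = 2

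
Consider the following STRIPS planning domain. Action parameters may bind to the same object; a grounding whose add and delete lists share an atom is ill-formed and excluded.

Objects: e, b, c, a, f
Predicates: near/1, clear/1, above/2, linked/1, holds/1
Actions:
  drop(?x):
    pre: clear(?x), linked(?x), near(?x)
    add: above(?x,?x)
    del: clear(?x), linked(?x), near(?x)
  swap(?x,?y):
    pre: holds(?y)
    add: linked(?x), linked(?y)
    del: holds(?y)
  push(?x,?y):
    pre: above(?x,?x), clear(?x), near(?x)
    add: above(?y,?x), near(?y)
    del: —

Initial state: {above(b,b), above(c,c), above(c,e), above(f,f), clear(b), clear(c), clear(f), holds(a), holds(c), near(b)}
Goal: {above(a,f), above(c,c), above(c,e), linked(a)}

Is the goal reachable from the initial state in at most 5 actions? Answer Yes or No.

Yes

1. swap(e,a)  →  {above(b,b), above(c,c), above(c,e), above(f,f), clear(b), clear(c), clear(f), holds(c), linked(a), linked(e), near(b)}
2. push(b,f)  →  {above(b,b), above(c,c), above(c,e), above(f,b), above(f,f), clear(b), clear(c), clear(f), holds(c), linked(a), linked(e), near(b), near(f)}
3. push(f,a)  →  {above(a,f), above(b,b), above(c,c), above(c,e), above(f,b), above(f,f), clear(b), clear(c), clear(f), holds(c), linked(a), linked(e), near(a), near(b), near(f)}
optimal plan length = 3; 3 ≤ 5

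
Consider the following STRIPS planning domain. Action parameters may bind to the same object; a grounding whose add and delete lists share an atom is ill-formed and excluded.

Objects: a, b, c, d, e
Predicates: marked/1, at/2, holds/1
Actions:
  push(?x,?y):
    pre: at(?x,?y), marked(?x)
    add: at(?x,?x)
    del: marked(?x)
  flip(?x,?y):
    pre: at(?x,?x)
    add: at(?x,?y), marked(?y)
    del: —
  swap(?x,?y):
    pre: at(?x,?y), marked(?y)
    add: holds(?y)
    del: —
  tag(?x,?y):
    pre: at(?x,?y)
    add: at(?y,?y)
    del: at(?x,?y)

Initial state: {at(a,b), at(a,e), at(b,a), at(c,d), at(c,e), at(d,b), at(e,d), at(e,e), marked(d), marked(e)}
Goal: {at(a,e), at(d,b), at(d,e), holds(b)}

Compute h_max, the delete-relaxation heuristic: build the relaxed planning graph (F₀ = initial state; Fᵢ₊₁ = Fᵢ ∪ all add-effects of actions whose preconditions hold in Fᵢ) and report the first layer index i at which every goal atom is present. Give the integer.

F0 = init (10 atoms)
F1 = F0 ∪ {at(a,a), at(b,b), at(d,d), at(e,a), at(e,b), at(e,c), holds(d), holds(e), marked(a), marked(b), marked(c)}  (21 atoms)
F2 = F1 ∪ {at(a,c), at(a,d), at(b,c), at(b,d), at(b,e), at(c,c), at(d,a), at(d,c), at(d,e), holds(a), holds(b), holds(c)}  (33 atoms)
goal ⊆ F2  ⇒  h_max = 2

2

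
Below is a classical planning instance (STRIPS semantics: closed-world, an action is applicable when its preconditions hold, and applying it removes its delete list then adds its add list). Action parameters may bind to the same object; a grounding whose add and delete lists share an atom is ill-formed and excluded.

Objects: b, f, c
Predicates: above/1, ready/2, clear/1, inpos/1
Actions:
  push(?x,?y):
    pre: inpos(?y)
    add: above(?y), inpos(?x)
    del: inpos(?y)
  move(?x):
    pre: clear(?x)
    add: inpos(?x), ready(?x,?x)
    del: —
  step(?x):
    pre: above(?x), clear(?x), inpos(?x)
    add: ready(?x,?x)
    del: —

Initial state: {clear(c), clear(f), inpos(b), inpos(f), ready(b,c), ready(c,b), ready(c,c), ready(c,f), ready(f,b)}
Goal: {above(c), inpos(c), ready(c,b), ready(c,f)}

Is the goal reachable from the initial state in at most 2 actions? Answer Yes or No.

1. push(c,b)  →  {above(b), clear(c), clear(f), inpos(c), inpos(f), ready(b,c), ready(c,b), ready(c,c), ready(c,f), ready(f,b)}
2. push(b,c)  →  {above(b), above(c), clear(c), clear(f), inpos(b), inpos(f), ready(b,c), ready(c,b), ready(c,c), ready(c,f), ready(f,b)}
3. push(c,b)  →  {above(b), above(c), clear(c), clear(f), inpos(c), inpos(f), ready(b,c), ready(c,b), ready(c,c), ready(c,f), ready(f,b)}
optimal plan length = 3; 3 > 2

No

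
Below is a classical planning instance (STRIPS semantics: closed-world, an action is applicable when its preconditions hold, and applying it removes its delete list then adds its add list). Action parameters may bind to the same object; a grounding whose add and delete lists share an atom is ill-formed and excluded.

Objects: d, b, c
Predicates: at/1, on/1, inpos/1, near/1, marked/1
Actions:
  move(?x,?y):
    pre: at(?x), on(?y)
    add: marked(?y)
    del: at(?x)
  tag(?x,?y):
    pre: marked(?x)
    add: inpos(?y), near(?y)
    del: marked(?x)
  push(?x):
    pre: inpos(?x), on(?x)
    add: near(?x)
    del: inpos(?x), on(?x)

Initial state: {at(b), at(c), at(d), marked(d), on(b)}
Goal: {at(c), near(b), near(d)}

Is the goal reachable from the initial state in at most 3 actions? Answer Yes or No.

1. move(d,b)  →  {at(b), at(c), marked(b), marked(d), on(b)}
2. tag(d,d)  →  {at(b), at(c), inpos(d), marked(b), near(d), on(b)}
3. tag(b,b)  →  {at(b), at(c), inpos(b), inpos(d), near(b), near(d), on(b)}
optimal plan length = 3; 3 ≤ 3

Yes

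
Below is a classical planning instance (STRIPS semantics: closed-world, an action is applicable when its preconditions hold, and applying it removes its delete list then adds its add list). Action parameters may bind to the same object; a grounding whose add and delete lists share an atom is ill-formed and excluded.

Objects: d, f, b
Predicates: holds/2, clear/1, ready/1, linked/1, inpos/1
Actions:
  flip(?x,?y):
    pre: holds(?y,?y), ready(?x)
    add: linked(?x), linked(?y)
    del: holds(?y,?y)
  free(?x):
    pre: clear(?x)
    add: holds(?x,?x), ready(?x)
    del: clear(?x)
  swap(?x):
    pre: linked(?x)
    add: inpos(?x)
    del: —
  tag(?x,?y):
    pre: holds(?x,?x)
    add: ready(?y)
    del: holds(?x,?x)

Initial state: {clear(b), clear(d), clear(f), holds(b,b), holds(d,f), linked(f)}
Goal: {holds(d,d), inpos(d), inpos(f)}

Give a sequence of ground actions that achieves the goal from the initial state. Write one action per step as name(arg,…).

1. free(d)  →  {clear(b), clear(f), holds(b,b), holds(d,d), holds(d,f), linked(f), ready(d)}
2. flip(d,b)  →  {clear(b), clear(f), holds(d,d), holds(d,f), linked(b), linked(d), linked(f), ready(d)}
3. swap(d)  →  {clear(b), clear(f), holds(d,d), holds(d,f), inpos(d), linked(b), linked(d), linked(f), ready(d)}
4. swap(f)  →  {clear(b), clear(f), holds(d,d), holds(d,f), inpos(d), inpos(f), linked(b), linked(d), linked(f), ready(d)}

free(d); flip(d,b); swap(d); swap(f)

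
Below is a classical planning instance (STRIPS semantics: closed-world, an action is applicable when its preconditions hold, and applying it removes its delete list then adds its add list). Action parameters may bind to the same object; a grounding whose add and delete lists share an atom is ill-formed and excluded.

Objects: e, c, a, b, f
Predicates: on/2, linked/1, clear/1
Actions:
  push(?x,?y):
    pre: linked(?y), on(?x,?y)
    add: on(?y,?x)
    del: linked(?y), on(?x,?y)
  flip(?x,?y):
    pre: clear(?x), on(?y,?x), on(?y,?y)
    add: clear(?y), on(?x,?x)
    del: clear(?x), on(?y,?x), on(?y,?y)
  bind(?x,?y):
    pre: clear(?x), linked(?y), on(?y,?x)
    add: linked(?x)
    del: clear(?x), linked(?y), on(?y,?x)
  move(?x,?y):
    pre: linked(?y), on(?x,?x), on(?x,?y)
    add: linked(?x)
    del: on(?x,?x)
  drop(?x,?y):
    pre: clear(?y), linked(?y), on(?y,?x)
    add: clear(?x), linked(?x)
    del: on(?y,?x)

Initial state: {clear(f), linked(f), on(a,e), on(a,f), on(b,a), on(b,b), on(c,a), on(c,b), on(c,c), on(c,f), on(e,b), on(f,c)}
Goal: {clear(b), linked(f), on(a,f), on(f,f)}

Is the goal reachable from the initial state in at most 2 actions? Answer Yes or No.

1. drop(c,f)  →  {clear(c), clear(f), linked(c), linked(f), on(a,e), on(a,f), on(b,a), on(b,b), on(c,a), on(c,b), on(c,c), on(c,f), on(e,b)}
2. flip(f,c)  →  {clear(c), linked(c), linked(f), on(a,e), on(a,f), on(b,a), on(b,b), on(c,a), on(c,b), on(e,b), on(f,f)}
3. drop(b,c)  →  {clear(b), clear(c), linked(b), linked(c), linked(f), on(a,e), on(a,f), on(b,a), on(b,b), on(c,a), on(e,b), on(f,f)}
optimal plan length = 3; 3 > 2

No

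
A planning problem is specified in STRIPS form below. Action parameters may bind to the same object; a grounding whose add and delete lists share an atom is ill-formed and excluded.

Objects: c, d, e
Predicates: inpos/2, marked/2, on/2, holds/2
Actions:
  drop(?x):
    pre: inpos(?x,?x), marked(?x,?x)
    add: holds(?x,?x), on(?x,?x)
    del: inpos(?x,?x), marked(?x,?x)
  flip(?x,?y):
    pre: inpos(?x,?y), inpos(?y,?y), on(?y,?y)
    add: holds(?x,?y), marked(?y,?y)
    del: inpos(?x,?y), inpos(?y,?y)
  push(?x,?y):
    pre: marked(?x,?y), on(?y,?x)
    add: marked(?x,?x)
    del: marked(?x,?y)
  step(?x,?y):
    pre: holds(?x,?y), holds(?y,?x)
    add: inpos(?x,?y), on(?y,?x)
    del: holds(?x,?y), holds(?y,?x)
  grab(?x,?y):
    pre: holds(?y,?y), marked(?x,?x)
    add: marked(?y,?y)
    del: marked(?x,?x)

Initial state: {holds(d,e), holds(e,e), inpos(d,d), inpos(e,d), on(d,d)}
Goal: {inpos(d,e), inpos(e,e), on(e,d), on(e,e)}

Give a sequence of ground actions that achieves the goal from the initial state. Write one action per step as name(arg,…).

1. flip(e,d)  →  {holds(d,e), holds(e,d), holds(e,e), marked(d,d), on(d,d)}
2. step(d,e)  →  {holds(e,e), inpos(d,e), marked(d,d), on(d,d), on(e,d)}
3. step(e,e)  →  {inpos(d,e), inpos(e,e), marked(d,d), on(d,d), on(e,d), on(e,e)}

flip(e,d); step(d,e); step(e,e)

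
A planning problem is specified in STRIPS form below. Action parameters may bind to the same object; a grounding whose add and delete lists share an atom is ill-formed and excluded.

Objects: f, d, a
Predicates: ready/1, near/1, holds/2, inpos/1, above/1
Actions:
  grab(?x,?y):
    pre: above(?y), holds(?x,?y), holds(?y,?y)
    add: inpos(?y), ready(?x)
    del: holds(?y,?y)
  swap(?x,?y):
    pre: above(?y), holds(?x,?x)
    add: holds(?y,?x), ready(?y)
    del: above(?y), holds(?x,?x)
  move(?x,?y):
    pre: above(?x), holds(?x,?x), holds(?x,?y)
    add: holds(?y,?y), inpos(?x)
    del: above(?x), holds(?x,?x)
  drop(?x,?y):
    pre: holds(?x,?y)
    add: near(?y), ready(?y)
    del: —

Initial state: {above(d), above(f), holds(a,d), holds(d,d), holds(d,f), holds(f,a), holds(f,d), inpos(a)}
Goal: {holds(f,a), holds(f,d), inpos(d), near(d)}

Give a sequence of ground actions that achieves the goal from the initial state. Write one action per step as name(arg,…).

grab(f,d); drop(f,d)

1. grab(f,d)  →  {above(d), above(f), holds(a,d), holds(d,f), holds(f,a), holds(f,d), inpos(a), inpos(d), ready(f)}
2. drop(f,d)  →  {above(d), above(f), holds(a,d), holds(d,f), holds(f,a), holds(f,d), inpos(a), inpos(d), near(d), ready(d), ready(f)}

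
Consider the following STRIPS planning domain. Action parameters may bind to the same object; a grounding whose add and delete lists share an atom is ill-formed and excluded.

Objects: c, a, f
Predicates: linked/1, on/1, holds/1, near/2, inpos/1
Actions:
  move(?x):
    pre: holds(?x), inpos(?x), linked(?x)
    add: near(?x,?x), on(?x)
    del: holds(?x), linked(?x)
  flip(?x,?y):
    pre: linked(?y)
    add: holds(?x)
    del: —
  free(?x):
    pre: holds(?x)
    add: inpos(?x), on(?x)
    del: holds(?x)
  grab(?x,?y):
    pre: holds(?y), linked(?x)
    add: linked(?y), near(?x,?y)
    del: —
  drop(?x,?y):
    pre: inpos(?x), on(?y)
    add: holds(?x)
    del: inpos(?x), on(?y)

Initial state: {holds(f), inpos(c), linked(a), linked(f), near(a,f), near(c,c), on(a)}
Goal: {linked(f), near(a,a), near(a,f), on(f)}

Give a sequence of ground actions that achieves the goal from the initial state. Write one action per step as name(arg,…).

1. flip(a,a)  →  {holds(a), holds(f), inpos(c), linked(a), linked(f), near(a,f), near(c,c), on(a)}
2. free(f)  →  {holds(a), inpos(c), inpos(f), linked(a), linked(f), near(a,f), near(c,c), on(a), on(f)}
3. grab(a,a)  →  {holds(a), inpos(c), inpos(f), linked(a), linked(f), near(a,a), near(a,f), near(c,c), on(a), on(f)}

flip(a,a); free(f); grab(a,a)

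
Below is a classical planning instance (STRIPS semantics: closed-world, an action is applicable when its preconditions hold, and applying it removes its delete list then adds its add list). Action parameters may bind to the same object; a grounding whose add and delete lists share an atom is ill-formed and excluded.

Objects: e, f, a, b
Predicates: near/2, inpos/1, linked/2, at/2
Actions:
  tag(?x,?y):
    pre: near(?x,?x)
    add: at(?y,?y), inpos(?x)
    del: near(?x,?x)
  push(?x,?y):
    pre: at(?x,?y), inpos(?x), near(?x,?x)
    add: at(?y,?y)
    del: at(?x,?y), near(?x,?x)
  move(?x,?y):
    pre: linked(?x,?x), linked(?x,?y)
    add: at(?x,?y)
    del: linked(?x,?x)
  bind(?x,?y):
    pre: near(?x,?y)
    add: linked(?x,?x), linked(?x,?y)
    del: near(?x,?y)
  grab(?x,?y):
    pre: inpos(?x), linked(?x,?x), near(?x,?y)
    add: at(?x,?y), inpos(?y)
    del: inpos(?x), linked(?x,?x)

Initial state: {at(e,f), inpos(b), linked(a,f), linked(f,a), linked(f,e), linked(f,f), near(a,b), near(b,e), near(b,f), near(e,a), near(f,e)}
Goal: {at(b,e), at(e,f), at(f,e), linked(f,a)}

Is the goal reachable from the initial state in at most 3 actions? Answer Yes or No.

1. move(f,e)  →  {at(e,f), at(f,e), inpos(b), linked(a,f), linked(f,a), linked(f,e), near(a,b), near(b,e), near(b,f), near(e,a), near(f,e)}
2. bind(b,e)  →  {at(e,f), at(f,e), inpos(b), linked(a,f), linked(b,b), linked(b,e), linked(f,a), linked(f,e), near(a,b), near(b,f), near(e,a), near(f,e)}
3. move(b,e)  →  {at(b,e), at(e,f), at(f,e), inpos(b), linked(a,f), linked(b,e), linked(f,a), linked(f,e), near(a,b), near(b,f), near(e,a), near(f,e)}
optimal plan length = 3; 3 ≤ 3

Yes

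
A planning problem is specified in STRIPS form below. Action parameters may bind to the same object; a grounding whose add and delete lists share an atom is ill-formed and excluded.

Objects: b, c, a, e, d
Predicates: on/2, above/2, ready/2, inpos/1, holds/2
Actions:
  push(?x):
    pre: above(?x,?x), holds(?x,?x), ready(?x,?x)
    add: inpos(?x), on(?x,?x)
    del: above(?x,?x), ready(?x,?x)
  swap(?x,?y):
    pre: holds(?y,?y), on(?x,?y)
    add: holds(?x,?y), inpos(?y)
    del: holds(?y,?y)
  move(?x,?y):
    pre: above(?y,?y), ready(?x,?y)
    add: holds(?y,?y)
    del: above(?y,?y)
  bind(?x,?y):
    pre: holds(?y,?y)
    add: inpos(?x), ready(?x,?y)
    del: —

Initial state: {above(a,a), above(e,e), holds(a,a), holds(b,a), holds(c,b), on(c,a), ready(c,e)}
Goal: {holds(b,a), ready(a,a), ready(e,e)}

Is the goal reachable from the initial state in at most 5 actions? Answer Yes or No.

Yes

1. move(c,e)  →  {above(a,a), holds(a,a), holds(b,a), holds(c,b), holds(e,e), on(c,a), ready(c,e)}
2. bind(a,a)  →  {above(a,a), holds(a,a), holds(b,a), holds(c,b), holds(e,e), inpos(a), on(c,a), ready(a,a), ready(c,e)}
3. bind(e,e)  →  {above(a,a), holds(a,a), holds(b,a), holds(c,b), holds(e,e), inpos(a), inpos(e), on(c,a), ready(a,a), ready(c,e), ready(e,e)}
optimal plan length = 3; 3 ≤ 5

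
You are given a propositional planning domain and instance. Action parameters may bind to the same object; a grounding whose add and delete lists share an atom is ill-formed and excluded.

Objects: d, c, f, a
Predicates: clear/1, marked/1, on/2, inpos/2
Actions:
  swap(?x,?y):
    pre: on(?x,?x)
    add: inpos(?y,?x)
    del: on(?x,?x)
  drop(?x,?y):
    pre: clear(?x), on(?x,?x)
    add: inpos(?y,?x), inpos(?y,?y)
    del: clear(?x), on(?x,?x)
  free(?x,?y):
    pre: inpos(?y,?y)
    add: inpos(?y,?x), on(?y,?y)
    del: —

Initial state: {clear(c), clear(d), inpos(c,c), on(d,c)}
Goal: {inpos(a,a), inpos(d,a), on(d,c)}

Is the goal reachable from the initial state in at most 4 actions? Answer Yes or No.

1. free(d,c)  →  {clear(c), clear(d), inpos(c,c), inpos(c,d), on(c,c), on(d,c)}
2. drop(c,d)  →  {clear(d), inpos(c,c), inpos(c,d), inpos(d,c), inpos(d,d), on(d,c)}
3. free(a,d)  →  {clear(d), inpos(c,c), inpos(c,d), inpos(d,a), inpos(d,c), inpos(d,d), on(d,c), on(d,d)}
4. drop(d,a)  →  {inpos(a,a), inpos(a,d), inpos(c,c), inpos(c,d), inpos(d,a), inpos(d,c), inpos(d,d), on(d,c)}
optimal plan length = 4; 4 ≤ 4

Yes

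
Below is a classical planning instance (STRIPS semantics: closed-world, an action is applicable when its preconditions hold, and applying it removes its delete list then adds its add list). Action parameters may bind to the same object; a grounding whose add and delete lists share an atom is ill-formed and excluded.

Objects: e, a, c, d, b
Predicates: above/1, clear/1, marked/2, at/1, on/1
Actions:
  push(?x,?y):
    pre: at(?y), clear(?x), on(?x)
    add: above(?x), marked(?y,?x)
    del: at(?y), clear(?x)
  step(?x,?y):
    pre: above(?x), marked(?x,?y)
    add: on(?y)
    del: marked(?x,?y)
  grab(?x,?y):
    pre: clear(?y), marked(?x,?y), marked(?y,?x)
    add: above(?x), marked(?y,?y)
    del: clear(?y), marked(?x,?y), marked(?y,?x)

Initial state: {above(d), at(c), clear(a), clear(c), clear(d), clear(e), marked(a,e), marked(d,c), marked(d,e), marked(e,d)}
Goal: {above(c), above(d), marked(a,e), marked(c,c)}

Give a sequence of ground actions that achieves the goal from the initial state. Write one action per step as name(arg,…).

step(d,c); push(c,c)

1. step(d,c)  →  {above(d), at(c), clear(a), clear(c), clear(d), clear(e), marked(a,e), marked(d,e), marked(e,d), on(c)}
2. push(c,c)  →  {above(c), above(d), clear(a), clear(d), clear(e), marked(a,e), marked(c,c), marked(d,e), marked(e,d), on(c)}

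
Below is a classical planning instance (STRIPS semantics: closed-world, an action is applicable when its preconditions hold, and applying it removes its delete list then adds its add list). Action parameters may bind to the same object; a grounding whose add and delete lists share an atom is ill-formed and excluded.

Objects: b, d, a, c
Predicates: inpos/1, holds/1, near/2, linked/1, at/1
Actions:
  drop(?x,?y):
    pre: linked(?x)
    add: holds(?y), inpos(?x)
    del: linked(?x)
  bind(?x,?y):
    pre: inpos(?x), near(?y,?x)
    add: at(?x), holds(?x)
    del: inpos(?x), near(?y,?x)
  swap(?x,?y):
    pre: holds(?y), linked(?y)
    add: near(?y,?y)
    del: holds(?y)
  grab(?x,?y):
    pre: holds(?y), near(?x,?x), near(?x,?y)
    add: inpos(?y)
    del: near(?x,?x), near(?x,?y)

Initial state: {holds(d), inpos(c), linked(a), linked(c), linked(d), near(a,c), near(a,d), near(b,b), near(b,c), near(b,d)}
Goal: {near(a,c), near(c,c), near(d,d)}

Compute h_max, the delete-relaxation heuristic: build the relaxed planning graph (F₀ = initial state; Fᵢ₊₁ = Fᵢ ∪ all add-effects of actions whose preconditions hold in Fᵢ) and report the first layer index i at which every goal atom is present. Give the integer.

2

F0 = init (10 atoms)
F1 = F0 ∪ {at(c), holds(a), holds(b), holds(c), inpos(a), inpos(d), near(d,d)}  (17 atoms)
F2 = F1 ∪ {at(d), inpos(b), near(a,a), near(c,c)}  (21 atoms)
goal ⊆ F2  ⇒  h_max = 2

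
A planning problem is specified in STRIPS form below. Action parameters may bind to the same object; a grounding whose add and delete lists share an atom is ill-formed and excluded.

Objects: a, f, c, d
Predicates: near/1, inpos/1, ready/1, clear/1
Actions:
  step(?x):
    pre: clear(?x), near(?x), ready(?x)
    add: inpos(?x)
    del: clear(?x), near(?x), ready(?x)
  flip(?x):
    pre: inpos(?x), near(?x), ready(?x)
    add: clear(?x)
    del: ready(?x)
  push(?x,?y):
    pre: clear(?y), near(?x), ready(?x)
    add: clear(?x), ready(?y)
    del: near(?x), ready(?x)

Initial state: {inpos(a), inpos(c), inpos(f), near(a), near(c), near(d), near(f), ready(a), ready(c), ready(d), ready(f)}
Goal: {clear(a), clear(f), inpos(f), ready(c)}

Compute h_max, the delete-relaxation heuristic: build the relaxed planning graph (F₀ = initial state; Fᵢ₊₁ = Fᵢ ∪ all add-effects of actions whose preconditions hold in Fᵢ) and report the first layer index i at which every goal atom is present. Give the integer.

F0 = init (11 atoms)
F1 = F0 ∪ {clear(a), clear(c), clear(f)}  (14 atoms)
goal ⊆ F1  ⇒  h_max = 1

1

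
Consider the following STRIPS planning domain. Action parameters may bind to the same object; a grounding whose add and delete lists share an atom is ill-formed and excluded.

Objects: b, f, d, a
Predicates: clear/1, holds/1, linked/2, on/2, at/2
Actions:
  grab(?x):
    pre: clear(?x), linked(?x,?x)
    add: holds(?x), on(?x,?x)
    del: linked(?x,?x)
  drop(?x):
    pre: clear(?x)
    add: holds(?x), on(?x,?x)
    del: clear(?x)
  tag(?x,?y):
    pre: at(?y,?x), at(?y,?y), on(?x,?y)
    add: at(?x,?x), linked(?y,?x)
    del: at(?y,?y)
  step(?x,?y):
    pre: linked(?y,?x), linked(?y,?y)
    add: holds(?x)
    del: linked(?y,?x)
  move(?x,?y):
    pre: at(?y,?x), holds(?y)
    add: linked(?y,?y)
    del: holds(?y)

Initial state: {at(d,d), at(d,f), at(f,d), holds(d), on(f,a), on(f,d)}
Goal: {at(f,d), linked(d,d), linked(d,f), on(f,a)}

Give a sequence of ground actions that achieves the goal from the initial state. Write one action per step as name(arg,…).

tag(f,d); move(f,d)

1. tag(f,d)  →  {at(d,f), at(f,d), at(f,f), holds(d), linked(d,f), on(f,a), on(f,d)}
2. move(f,d)  →  {at(d,f), at(f,d), at(f,f), linked(d,d), linked(d,f), on(f,a), on(f,d)}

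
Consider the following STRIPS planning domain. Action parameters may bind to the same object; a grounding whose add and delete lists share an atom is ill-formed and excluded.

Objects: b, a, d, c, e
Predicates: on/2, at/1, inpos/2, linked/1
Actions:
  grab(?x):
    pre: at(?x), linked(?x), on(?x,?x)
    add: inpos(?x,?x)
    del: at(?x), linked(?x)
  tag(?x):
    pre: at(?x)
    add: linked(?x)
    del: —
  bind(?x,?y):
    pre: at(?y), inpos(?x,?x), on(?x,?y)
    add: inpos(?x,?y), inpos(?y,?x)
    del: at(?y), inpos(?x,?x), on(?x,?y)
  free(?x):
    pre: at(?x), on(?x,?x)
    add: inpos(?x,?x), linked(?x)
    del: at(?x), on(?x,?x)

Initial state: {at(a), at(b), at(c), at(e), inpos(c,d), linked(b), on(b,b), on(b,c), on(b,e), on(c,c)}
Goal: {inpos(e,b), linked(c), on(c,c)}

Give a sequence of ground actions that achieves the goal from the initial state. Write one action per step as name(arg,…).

1. grab(b)  →  {at(a), at(c), at(e), inpos(b,b), inpos(c,d), on(b,b), on(b,c), on(b,e), on(c,c)}
2. tag(c)  →  {at(a), at(c), at(e), inpos(b,b), inpos(c,d), linked(c), on(b,b), on(b,c), on(b,e), on(c,c)}
3. bind(b,e)  →  {at(a), at(c), inpos(b,e), inpos(c,d), inpos(e,b), linked(c), on(b,b), on(b,c), on(c,c)}

grab(b); tag(c); bind(b,e)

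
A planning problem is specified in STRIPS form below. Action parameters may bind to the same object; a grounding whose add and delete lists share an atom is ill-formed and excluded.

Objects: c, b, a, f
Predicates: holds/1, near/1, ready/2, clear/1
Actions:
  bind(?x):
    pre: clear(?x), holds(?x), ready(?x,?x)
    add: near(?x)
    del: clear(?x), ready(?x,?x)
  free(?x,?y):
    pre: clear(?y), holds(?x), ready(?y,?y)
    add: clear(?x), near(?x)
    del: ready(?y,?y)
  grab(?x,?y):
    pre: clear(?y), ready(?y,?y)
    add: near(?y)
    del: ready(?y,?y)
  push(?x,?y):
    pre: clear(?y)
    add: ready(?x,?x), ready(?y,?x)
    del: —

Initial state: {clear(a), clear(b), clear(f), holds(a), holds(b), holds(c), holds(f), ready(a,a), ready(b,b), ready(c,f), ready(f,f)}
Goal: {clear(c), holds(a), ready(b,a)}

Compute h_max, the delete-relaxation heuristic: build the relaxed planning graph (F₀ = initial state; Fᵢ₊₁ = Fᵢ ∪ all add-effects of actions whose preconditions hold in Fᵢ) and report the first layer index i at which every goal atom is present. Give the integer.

1

F0 = init (11 atoms)
F1 = F0 ∪ {clear(c), near(a), near(b), near(c), near(f), ready(a,b), ready(a,c), ready(a,f), ready(b,a), ready(b,c), ready(b,f), ready(c,c), ready(f,a), ready(f,b), ready(f,c)}  (26 atoms)
goal ⊆ F1  ⇒  h_max = 1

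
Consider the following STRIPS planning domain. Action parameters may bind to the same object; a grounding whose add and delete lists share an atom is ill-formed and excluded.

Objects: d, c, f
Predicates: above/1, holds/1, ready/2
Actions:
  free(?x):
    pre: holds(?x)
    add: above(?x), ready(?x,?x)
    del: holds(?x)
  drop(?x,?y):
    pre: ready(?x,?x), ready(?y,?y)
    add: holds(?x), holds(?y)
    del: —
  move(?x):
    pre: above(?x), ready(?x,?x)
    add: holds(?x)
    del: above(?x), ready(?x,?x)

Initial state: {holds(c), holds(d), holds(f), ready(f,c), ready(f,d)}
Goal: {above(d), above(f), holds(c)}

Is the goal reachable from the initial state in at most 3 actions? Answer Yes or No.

Yes

1. free(d)  →  {above(d), holds(c), holds(f), ready(d,d), ready(f,c), ready(f,d)}
2. free(f)  →  {above(d), above(f), holds(c), ready(d,d), ready(f,c), ready(f,d), ready(f,f)}
optimal plan length = 2; 2 ≤ 3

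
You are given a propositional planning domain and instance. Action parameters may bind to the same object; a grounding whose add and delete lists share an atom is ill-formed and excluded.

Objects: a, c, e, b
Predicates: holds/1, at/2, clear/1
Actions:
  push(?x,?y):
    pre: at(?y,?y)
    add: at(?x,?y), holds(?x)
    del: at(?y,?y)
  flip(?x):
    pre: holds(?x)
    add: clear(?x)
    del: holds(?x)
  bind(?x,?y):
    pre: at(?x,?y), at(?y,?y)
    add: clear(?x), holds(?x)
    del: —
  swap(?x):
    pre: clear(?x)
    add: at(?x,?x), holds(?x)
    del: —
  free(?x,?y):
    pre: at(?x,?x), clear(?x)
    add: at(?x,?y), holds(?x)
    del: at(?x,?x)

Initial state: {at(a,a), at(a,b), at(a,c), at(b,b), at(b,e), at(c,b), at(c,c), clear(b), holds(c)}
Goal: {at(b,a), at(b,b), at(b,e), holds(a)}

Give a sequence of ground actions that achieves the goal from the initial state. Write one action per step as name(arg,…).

1. push(a,c)  →  {at(a,a), at(a,b), at(a,c), at(b,b), at(b,e), at(c,b), clear(b), holds(a), holds(c)}
2. push(b,a)  →  {at(a,b), at(a,c), at(b,a), at(b,b), at(b,e), at(c,b), clear(b), holds(a), holds(b), holds(c)}

push(a,c); push(b,a)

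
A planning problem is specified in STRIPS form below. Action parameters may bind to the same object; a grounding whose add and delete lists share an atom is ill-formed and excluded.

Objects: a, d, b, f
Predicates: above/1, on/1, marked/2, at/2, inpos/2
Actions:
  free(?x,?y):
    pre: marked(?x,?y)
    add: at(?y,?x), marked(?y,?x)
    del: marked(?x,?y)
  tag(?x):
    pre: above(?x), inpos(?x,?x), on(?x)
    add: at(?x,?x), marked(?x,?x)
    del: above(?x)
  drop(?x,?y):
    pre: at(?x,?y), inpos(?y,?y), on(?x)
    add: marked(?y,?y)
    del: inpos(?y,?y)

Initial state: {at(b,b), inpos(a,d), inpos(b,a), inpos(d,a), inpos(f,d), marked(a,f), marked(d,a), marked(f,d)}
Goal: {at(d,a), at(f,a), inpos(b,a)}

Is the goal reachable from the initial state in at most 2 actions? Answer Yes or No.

No

1. free(a,f)  →  {at(b,b), at(f,a), inpos(a,d), inpos(b,a), inpos(d,a), inpos(f,d), marked(d,a), marked(f,a), marked(f,d)}
2. free(d,a)  →  {at(a,d), at(b,b), at(f,a), inpos(a,d), inpos(b,a), inpos(d,a), inpos(f,d), marked(a,d), marked(f,a), marked(f,d)}
3. free(a,d)  →  {at(a,d), at(b,b), at(d,a), at(f,a), inpos(a,d), inpos(b,a), inpos(d,a), inpos(f,d), marked(d,a), marked(f,a), marked(f,d)}
optimal plan length = 3; 3 > 2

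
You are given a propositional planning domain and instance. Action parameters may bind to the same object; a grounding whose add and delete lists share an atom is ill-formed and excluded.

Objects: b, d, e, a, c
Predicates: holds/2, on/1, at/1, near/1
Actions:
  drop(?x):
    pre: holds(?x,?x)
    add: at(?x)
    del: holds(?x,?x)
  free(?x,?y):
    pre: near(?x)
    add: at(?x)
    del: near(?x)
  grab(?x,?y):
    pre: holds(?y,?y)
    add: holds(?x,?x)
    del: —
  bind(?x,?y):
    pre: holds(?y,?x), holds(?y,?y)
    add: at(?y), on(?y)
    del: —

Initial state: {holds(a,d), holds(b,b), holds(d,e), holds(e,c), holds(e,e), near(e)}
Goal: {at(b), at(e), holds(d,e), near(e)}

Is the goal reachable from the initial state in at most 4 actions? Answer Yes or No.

Yes

1. drop(b)  →  {at(b), holds(a,d), holds(d,e), holds(e,c), holds(e,e), near(e)}
2. drop(e)  →  {at(b), at(e), holds(a,d), holds(d,e), holds(e,c), near(e)}
optimal plan length = 2; 2 ≤ 4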